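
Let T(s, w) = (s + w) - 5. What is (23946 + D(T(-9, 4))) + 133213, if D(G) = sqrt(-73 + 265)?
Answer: 157159 + 8*sqrt(3) ≈ 1.5717e+5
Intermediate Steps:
T(s, w) = -5 + s + w
D(G) = 8*sqrt(3) (D(G) = sqrt(192) = 8*sqrt(3))
(23946 + D(T(-9, 4))) + 133213 = (23946 + 8*sqrt(3)) + 133213 = 157159 + 8*sqrt(3)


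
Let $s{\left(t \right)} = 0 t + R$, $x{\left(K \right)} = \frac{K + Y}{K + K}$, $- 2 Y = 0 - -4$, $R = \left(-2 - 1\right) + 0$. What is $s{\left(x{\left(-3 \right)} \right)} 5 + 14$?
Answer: $-1$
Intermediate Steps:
$R = -3$ ($R = -3 + 0 = -3$)
$Y = -2$ ($Y = - \frac{0 - -4}{2} = - \frac{0 + 4}{2} = \left(- \frac{1}{2}\right) 4 = -2$)
$x{\left(K \right)} = \frac{-2 + K}{2 K}$ ($x{\left(K \right)} = \frac{K - 2}{K + K} = \frac{-2 + K}{2 K}$)
$s{\left(t \right)} = -3$ ($s{\left(t \right)} = 0 t - 3 = 0 - 3 = -3$)
$s{\left(x{\left(-3 \right)} \right)} 5 + 14 = \left(-3\right) 5 + 14 = -15 + 14 = -1$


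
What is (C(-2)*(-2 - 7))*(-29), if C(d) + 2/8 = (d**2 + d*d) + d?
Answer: 6003/4 ≈ 1500.8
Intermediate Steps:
C(d) = -1/4 + d + 2*d**2 (C(d) = -1/4 + ((d**2 + d*d) + d) = -1/4 + ((d**2 + d**2) + d) = -1/4 + (2*d**2 + d) = -1/4 + (d + 2*d**2) = -1/4 + d + 2*d**2)
(C(-2)*(-2 - 7))*(-29) = ((-1/4 - 2 + 2*(-2)**2)*(-2 - 7))*(-29) = ((-1/4 - 2 + 2*4)*(-9))*(-29) = ((-1/4 - 2 + 8)*(-9))*(-29) = ((23/4)*(-9))*(-29) = -207/4*(-29) = 6003/4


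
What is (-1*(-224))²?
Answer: 50176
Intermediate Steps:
(-1*(-224))² = 224² = 50176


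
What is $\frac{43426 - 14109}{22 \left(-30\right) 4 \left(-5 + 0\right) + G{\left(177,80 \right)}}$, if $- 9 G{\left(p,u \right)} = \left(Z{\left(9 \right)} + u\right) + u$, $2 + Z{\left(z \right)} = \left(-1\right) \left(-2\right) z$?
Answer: $\frac{263853}{118624} \approx 2.2243$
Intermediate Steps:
$Z{\left(z \right)} = -2 + 2 z$ ($Z{\left(z \right)} = -2 + \left(-1\right) \left(-2\right) z = -2 + 2 z$)
$G{\left(p,u \right)} = - \frac{16}{9} - \frac{2 u}{9}$ ($G{\left(p,u \right)} = - \frac{\left(\left(-2 + 2 \cdot 9\right) + u\right) + u}{9} = - \frac{\left(\left(-2 + 18\right) + u\right) + u}{9} = - \frac{\left(16 + u\right) + u}{9} = - \frac{16 + 2 u}{9} = - \frac{16}{9} - \frac{2 u}{9}$)
$\frac{43426 - 14109}{22 \left(-30\right) 4 \left(-5 + 0\right) + G{\left(177,80 \right)}} = \frac{43426 - 14109}{22 \left(-30\right) 4 \left(-5 + 0\right) - \frac{176}{9}} = \frac{29317}{- 660 \cdot 4 \left(-5\right) - \frac{176}{9}} = \frac{29317}{\left(-660\right) \left(-20\right) - \frac{176}{9}} = \frac{29317}{13200 - \frac{176}{9}} = \frac{29317}{\frac{118624}{9}} = 29317 \cdot \frac{9}{118624} = \frac{263853}{118624}$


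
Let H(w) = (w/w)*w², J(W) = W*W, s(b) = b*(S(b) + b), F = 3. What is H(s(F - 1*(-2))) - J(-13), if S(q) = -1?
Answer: 231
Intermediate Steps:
s(b) = b*(-1 + b)
J(W) = W²
H(w) = w² (H(w) = 1*w² = w²)
H(s(F - 1*(-2))) - J(-13) = ((3 - 1*(-2))*(-1 + (3 - 1*(-2))))² - 1*(-13)² = ((3 + 2)*(-1 + (3 + 2)))² - 1*169 = (5*(-1 + 5))² - 169 = (5*4)² - 169 = 20² - 169 = 400 - 169 = 231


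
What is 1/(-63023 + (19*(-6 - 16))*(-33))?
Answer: -1/49229 ≈ -2.0313e-5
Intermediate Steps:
1/(-63023 + (19*(-6 - 16))*(-33)) = 1/(-63023 + (19*(-22))*(-33)) = 1/(-63023 - 418*(-33)) = 1/(-63023 + 13794) = 1/(-49229) = -1/49229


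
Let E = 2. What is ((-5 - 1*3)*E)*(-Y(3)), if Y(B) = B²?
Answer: 144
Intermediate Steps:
((-5 - 1*3)*E)*(-Y(3)) = ((-5 - 1*3)*2)*(-1*3²) = ((-5 - 3)*2)*(-1*9) = -8*2*(-9) = -16*(-9) = 144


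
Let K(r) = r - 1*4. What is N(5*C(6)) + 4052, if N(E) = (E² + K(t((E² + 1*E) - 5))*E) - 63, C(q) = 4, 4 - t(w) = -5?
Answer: 4489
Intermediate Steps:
t(w) = 9 (t(w) = 4 - 1*(-5) = 4 + 5 = 9)
K(r) = -4 + r (K(r) = r - 4 = -4 + r)
N(E) = -63 + E² + 5*E (N(E) = (E² + (-4 + 9)*E) - 63 = (E² + 5*E) - 63 = -63 + E² + 5*E)
N(5*C(6)) + 4052 = (-63 + (5*4)² + 5*(5*4)) + 4052 = (-63 + 20² + 5*20) + 4052 = (-63 + 400 + 100) + 4052 = 437 + 4052 = 4489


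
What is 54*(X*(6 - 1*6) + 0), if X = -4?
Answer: 0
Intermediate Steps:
54*(X*(6 - 1*6) + 0) = 54*(-4*(6 - 1*6) + 0) = 54*(-4*(6 - 6) + 0) = 54*(-4*0 + 0) = 54*(0 + 0) = 54*0 = 0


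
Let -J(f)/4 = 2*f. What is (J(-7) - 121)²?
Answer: 4225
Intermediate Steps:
J(f) = -8*f
(J(-7) - 121)² = (-8*(-7) - 121)² = (56 - 121)² = (-65)² = 4225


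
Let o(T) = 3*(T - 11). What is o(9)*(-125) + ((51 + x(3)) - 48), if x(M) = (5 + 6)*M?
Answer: 786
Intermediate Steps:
x(M) = 11*M
o(T) = -33 + 3*T (o(T) = 3*(-11 + T) = -33 + 3*T)
o(9)*(-125) + ((51 + x(3)) - 48) = (-33 + 3*9)*(-125) + ((51 + 11*3) - 48) = (-33 + 27)*(-125) + ((51 + 33) - 48) = -6*(-125) + (84 - 48) = 750 + 36 = 786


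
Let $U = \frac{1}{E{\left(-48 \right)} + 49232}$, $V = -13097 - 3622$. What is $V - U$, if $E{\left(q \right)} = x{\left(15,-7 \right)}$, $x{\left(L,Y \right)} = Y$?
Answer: $- \frac{822992776}{49225} \approx -16719.0$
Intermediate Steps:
$E{\left(q \right)} = -7$
$V = -16719$ ($V = -13097 - 3622 = -16719$)
$U = \frac{1}{49225}$ ($U = \frac{1}{-7 + 49232} = \frac{1}{49225} \approx 2.0315 \cdot 10^{-5}$)
$V - U = -16719 - \frac{1}{49225} = - \frac{822992776}{49225}$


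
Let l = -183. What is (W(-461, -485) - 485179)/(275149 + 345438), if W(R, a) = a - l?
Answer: -485481/620587 ≈ -0.78229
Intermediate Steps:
W(R, a) = 183 + a (W(R, a) = a - 1*(-183) = a + 183 = 183 + a)
(W(-461, -485) - 485179)/(275149 + 345438) = ((183 - 485) - 485179)/(275149 + 345438) = (-302 - 485179)/620587 = -485481*1/620587 = -485481/620587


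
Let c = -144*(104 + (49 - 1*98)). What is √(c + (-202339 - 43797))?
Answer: 2*I*√63514 ≈ 504.04*I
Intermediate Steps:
c = -7920 (c = -144*(104 + (49 - 98)) = -144*(104 - 49) = -144*55 = -7920)
√(c + (-202339 - 43797)) = √(-7920 + (-202339 - 43797)) = √(-7920 - 246136) = √(-254056) = 2*I*√63514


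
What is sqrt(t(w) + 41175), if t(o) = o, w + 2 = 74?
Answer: 3*sqrt(4583) ≈ 203.09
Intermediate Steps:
w = 72 (w = -2 + 74 = 72)
sqrt(t(w) + 41175) = sqrt(72 + 41175) = sqrt(41247) = 3*sqrt(4583)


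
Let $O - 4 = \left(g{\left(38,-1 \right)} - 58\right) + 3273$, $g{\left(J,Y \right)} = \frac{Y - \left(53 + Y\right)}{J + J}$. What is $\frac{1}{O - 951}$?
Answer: $\frac{76}{172315} \approx 0.00044105$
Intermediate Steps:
$g{\left(J,Y \right)} = - \frac{53}{2 J}$
$O = \frac{244591}{76}$ ($O = 4 + \left(\left(- \frac{53}{2 \cdot 38} - 58\right) + 3273\right) = 4 + \left(\left(\left(- \frac{53}{2}\right) \frac{1}{38} - 58\right) + 3273\right) = 4 + \left(\left(- \frac{53}{76} - 58\right) + 3273\right) = 4 + \left(- \frac{4461}{76} + 3273\right) = 4 + \frac{244287}{76} = \frac{244591}{76} \approx 3218.3$)
$\frac{1}{O - 951} = \frac{1}{\frac{244591}{76} - 951} = \frac{1}{\frac{172315}{76}} = \frac{76}{172315}$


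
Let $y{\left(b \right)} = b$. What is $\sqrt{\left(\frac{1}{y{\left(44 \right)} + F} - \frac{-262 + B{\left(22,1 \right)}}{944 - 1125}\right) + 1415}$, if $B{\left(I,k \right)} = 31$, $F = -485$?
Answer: $\frac{\sqrt{20424884003}}{3801} \approx 37.599$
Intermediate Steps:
$\sqrt{\left(\frac{1}{y{\left(44 \right)} + F} - \frac{-262 + B{\left(22,1 \right)}}{944 - 1125}\right) + 1415} = \sqrt{\left(\frac{1}{44 - 485} - \frac{-262 + 31}{944 - 1125}\right) + 1415} = \sqrt{\left(\frac{1}{-441} - - \frac{231}{-181}\right) + 1415} = \sqrt{\left(- \frac{1}{441} - \left(-231\right) \left(- \frac{1}{181}\right)\right) + 1415} = \sqrt{\left(- \frac{1}{441} - \frac{231}{181}\right) + 1415} = \sqrt{- \frac{102052}{79821} + 1415} = \sqrt{\frac{112844663}{79821}} = \frac{\sqrt{20424884003}}{3801}$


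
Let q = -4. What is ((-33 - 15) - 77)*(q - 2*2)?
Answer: 1000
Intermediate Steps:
((-33 - 15) - 77)*(q - 2*2) = ((-33 - 15) - 77)*(-4 - 2*2) = (-48 - 77)*(-4 - 4) = -125*(-8) = 1000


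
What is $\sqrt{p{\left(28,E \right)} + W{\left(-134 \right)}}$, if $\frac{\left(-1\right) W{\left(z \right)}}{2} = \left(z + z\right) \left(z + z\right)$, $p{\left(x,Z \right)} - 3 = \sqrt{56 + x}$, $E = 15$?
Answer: $\sqrt{-143645 + 2 \sqrt{21}} \approx 378.99 i$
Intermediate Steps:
$p{\left(x,Z \right)} = 3 + \sqrt{56 + x}$
$W{\left(z \right)} = - 8 z^{2}$ ($W{\left(z \right)} = - 2 \left(z + z\right) \left(z + z\right) = - 2 \cdot 2 z 2 z = - 2 \cdot 4 z^{2} = - 8 z^{2}$)
$\sqrt{p{\left(28,E \right)} + W{\left(-134 \right)}} = \sqrt{\left(3 + \sqrt{56 + 28}\right) - 8 \left(-134\right)^{2}} = \sqrt{\left(3 + \sqrt{84}\right) - 143648} = \sqrt{\left(3 + 2 \sqrt{21}\right) - 143648} = \sqrt{-143645 + 2 \sqrt{21}}$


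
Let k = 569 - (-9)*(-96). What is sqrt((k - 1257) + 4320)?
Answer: 4*sqrt(173) ≈ 52.612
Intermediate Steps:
k = -295 (k = 569 - 1*864 = 569 - 864 = -295)
sqrt((k - 1257) + 4320) = sqrt((-295 - 1257) + 4320) = sqrt(-1552 + 4320) = sqrt(2768) = 4*sqrt(173)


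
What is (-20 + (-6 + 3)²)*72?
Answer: -792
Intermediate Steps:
(-20 + (-6 + 3)²)*72 = (-20 + (-3)²)*72 = (-20 + 9)*72 = -11*72 = -792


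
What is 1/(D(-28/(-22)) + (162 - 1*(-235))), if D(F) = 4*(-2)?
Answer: 1/389 ≈ 0.0025707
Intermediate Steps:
D(F) = -8
1/(D(-28/(-22)) + (162 - 1*(-235))) = 1/(-8 + (162 - 1*(-235))) = 1/(-8 + (162 + 235)) = 1/(-8 + 397) = 1/389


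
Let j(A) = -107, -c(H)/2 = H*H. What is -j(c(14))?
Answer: 107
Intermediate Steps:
c(H) = -2*H² (c(H) = -2*H*H = -2*H²)
-j(c(14)) = -1*(-107) = 107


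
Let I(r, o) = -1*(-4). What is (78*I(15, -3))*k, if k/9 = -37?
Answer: -103896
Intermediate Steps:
k = -333 (k = 9*(-37) = -333)
I(r, o) = 4
(78*I(15, -3))*k = (78*4)*(-333) = 312*(-333) = -103896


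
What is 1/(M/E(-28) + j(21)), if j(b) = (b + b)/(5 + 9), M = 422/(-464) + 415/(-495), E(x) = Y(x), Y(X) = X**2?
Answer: 2572416/7711513 ≈ 0.33358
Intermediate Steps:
E(x) = x**2
M = -40145/22968 (M = 422*(-1/464) + 415*(-1/495) = -211/232 - 83/99 = -40145/22968 ≈ -1.7479)
j(b) = b/7 (j(b) = (2*b)/14 = (2*b)*(1/14) = b/7)
1/(M/E(-28) + j(21)) = 1/(-40145/(22968*((-28)**2)) + (1/7)*21) = 1/(-40145/22968/784 + 3) = 1/(-40145/22968*1/784 + 3) = 1/(-5735/2572416 + 3) = 1/(7711513/2572416) = 2572416/7711513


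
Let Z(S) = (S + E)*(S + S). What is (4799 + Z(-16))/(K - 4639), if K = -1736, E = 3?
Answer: -1043/1275 ≈ -0.81804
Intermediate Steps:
Z(S) = 2*S*(3 + S) (Z(S) = (S + 3)*(S + S) = (3 + S)*(2*S) = 2*S*(3 + S))
(4799 + Z(-16))/(K - 4639) = (4799 + 2*(-16)*(3 - 16))/(-1736 - 4639) = (4799 + 2*(-16)*(-13))/(-6375) = (4799 + 416)*(-1/6375) = 5215*(-1/6375) = -1043/1275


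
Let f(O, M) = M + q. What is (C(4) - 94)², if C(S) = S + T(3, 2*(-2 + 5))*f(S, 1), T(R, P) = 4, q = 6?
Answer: 3844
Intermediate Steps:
f(O, M) = 6 + M (f(O, M) = M + 6 = 6 + M)
C(S) = 28 + S (C(S) = S + 4*(6 + 1) = S + 4*7 = S + 28 = 28 + S)
(C(4) - 94)² = ((28 + 4) - 94)² = (32 - 94)² = (-62)² = 3844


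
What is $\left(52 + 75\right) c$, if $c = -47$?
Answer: $-5969$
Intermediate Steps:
$\left(52 + 75\right) c = \left(52 + 75\right) \left(-47\right) = 127 \left(-47\right) = -5969$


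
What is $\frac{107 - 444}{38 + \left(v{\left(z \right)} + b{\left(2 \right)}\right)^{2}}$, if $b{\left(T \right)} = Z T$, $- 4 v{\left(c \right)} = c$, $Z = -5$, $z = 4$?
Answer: $- \frac{337}{159} \approx -2.1195$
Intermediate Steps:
$v{\left(c \right)} = - \frac{c}{4}$
$b{\left(T \right)} = - 5 T$
$\frac{107 - 444}{38 + \left(v{\left(z \right)} + b{\left(2 \right)}\right)^{2}} = \frac{107 - 444}{38 + \left(\left(- \frac{1}{4}\right) 4 - 10\right)^{2}} = - \frac{337}{38 + \left(-1 - 10\right)^{2}} = - \frac{337}{38 + \left(-11\right)^{2}} = - \frac{337}{38 + 121} = - \frac{337}{159}$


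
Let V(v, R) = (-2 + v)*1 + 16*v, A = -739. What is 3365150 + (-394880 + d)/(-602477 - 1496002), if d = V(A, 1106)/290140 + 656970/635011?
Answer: 86737455028019970933441/25775210667517844 ≈ 3.3652e+6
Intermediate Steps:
V(v, R) = -2 + 17*v (V(v, R) = (-2 + v) + 16*v = -2 + 17*v)
d = 36526872517/36848418308 (d = (-2 + 17*(-739))/290140 + 656970/635011 = (-2 - 12563)*(1/290140) + 656970*(1/635011) = -12565*1/290140 + 656970/635011 = -2513/58028 + 656970/635011 = 36526872517/36848418308 ≈ 0.99127)
3365150 + (-394880 + d)/(-602477 - 1496002) = 3365150 + (-394880 + 36526872517/36848418308)/(-602477 - 1496002) = 3365150 - 14550666894590523/36848418308/(-2098479) = 3365150 - 14550666894590523/36848418308*(-1/2098479) = 3365150 + 4850222298196841/25775210667517844 = 86737455028019970933441/25775210667517844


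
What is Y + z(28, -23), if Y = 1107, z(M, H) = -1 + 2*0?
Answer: 1106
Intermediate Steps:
z(M, H) = -1 (z(M, H) = -1 + 0 = -1)
Y + z(28, -23) = 1107 - 1 = 1106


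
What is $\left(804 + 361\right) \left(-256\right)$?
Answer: $-298240$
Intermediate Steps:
$\left(804 + 361\right) \left(-256\right) = 1165 \left(-256\right) = -298240$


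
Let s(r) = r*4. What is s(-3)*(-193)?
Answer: 2316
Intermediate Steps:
s(r) = 4*r
s(-3)*(-193) = (4*(-3))*(-193) = -12*(-193) = 2316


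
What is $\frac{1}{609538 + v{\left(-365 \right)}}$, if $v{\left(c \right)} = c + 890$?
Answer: $\frac{1}{610063} \approx 1.6392 \cdot 10^{-6}$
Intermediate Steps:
$v{\left(c \right)} = 890 + c$
$\frac{1}{609538 + v{\left(-365 \right)}} = \frac{1}{609538 + \left(890 - 365\right)} = \frac{1}{609538 + 525} = \frac{1}{610063}$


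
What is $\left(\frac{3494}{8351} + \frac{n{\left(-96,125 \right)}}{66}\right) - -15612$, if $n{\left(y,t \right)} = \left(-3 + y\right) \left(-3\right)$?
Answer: $\frac{260833771}{16702} \approx 15617.0$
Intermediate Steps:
$n{\left(y,t \right)} = 9 - 3 y$
$\left(\frac{3494}{8351} + \frac{n{\left(-96,125 \right)}}{66}\right) - -15612 = \left(\frac{3494}{8351} + \frac{9 - -288}{66}\right) - -15612 = \left(3494 \cdot \frac{1}{8351} + \left(9 + 288\right) \frac{1}{66}\right) + \left(-5405 + 21017\right) = \left(\frac{3494}{8351} + 297 \cdot \frac{1}{66}\right) + 15612 = \left(\frac{3494}{8351} + \frac{9}{2}\right) + 15612 = \frac{82147}{16702} + 15612 = \frac{260833771}{16702}$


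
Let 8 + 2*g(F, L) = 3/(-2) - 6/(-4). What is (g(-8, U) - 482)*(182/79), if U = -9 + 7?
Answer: -88452/79 ≈ -1119.6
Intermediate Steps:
U = -2
g(F, L) = -4 (g(F, L) = -4 + (3/(-2) - 6/(-4))/2 = -4 + (3*(-1/2) - 6*(-1/4))/2 = -4 + (-3/2 + 3/2)/2 = -4 + (1/2)*0 = -4 + 0 = -4)
(g(-8, U) - 482)*(182/79) = (-4 - 482)*(182/79) = -88452/79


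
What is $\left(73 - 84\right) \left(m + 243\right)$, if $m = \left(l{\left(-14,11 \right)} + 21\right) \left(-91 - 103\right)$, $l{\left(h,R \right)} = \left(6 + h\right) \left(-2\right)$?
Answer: $76285$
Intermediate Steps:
$l{\left(h,R \right)} = -12 - 2 h$
$m = -7178$ ($m = \left(\left(-12 - -28\right) + 21\right) \left(-91 - 103\right) = \left(\left(-12 + 28\right) + 21\right) \left(-194\right) = \left(16 + 21\right) \left(-194\right) = 37 \left(-194\right) = -7178$)
$\left(73 - 84\right) \left(m + 243\right) = \left(73 - 84\right) \left(-7178 + 243\right) = \left(-11\right) \left(-6935\right) = 76285$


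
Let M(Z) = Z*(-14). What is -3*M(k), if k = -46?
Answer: -1932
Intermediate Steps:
M(Z) = -14*Z
-3*M(k) = -(-42)*(-46) = -3*644 = -1932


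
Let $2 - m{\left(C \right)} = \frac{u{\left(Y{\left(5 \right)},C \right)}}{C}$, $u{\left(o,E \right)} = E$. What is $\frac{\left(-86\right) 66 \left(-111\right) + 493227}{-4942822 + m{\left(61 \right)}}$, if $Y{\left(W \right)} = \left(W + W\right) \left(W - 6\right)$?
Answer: $- \frac{374421}{1647607} \approx -0.22725$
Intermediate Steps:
$Y{\left(W \right)} = 2 W \left(-6 + W\right)$
$m{\left(C \right)} = 1$ ($m{\left(C \right)} = 2 - \frac{C}{C} = 2 - 1 = 1$)
$\frac{\left(-86\right) 66 \left(-111\right) + 493227}{-4942822 + m{\left(61 \right)}} = \frac{\left(-86\right) 66 \left(-111\right) + 493227}{-4942822 + 1} = \frac{\left(-5676\right) \left(-111\right) + 493227}{-4942821} = \left(630036 + 493227\right) \left(- \frac{1}{4942821}\right) = 1123263 \left(- \frac{1}{4942821}\right) = - \frac{374421}{1647607}$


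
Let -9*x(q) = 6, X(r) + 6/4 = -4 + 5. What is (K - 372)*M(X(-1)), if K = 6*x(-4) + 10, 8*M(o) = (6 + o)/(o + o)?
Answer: 2013/8 ≈ 251.63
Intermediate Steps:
X(r) = -1/2 (X(r) = -3/2 + (-4 + 5) = -3/2 + 1 = -1/2)
M(o) = (6 + o)/(16*o) (M(o) = ((6 + o)/(o + o))/8 = ((6 + o)/((2*o)))/8 = ((6 + o)*(1/(2*o)))/8 = ((6 + o)/(2*o))/8 = (6 + o)/(16*o))
x(q) = -2/3 (x(q) = -1/9*6 = -2/3)
K = 6 (K = 6*(-2/3) + 10 = -4 + 10 = 6)
(K - 372)*M(X(-1)) = (6 - 372)*((6 - 1/2)/(16*(-1/2))) = -183*(-2)*11/(8*2) = -366*(-11/16) = 2013/8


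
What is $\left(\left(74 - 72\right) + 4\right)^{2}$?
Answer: $36$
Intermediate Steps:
$\left(\left(74 - 72\right) + 4\right)^{2} = \left(2 + 4\right)^{2} = 6^{2} = 36$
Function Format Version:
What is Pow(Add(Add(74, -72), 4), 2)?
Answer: 36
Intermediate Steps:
Pow(Add(Add(74, -72), 4), 2) = Pow(Add(2, 4), 2) = Pow(6, 2) = 36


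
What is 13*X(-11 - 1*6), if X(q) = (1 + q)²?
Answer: 3328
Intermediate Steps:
13*X(-11 - 1*6) = 13*(1 + (-11 - 1*6))² = 13*(1 + (-11 - 6))² = 13*(1 - 17)² = 13*(-16)² = 13*256 = 3328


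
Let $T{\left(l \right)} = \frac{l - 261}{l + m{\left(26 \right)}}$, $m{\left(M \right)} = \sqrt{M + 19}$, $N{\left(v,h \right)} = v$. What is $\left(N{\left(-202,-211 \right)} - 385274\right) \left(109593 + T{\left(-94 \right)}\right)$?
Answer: $- \frac{371392801251108}{8791} - \frac{410531940 \sqrt{5}}{8791} \approx -4.2247 \cdot 10^{10}$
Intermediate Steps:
$m{\left(M \right)} = \sqrt{19 + M}$
$T{\left(l \right)} = \frac{-261 + l}{l + 3 \sqrt{5}}$ ($T{\left(l \right)} = \frac{l - 261}{l + \sqrt{19 + 26}} = \frac{-261 + l}{l + \sqrt{45}} = \frac{-261 + l}{l + 3 \sqrt{5}}$)
$\left(N{\left(-202,-211 \right)} - 385274\right) \left(109593 + T{\left(-94 \right)}\right) = \left(-202 - 385274\right) \left(109593 + \frac{-261 - 94}{-94 + 3 \sqrt{5}}\right) = - 385476 \left(109593 + \frac{1}{-94 + 3 \sqrt{5}} \left(-355\right)\right) = - 385476 \left(109593 - \frac{355}{-94 + 3 \sqrt{5}}\right) = -42245471268 + \frac{136843980}{-94 + 3 \sqrt{5}}$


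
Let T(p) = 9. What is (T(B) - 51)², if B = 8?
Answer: 1764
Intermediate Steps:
(T(B) - 51)² = (9 - 51)² = (-42)² = 1764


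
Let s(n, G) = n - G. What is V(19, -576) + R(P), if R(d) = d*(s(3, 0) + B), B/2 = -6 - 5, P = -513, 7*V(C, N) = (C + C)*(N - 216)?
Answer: 38133/7 ≈ 5447.6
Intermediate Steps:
V(C, N) = 2*C*(-216 + N)/7 (V(C, N) = ((C + C)*(N - 216))/7 = ((2*C)*(-216 + N))/7 = (2*C*(-216 + N))/7 = 2*C*(-216 + N)/7)
B = -22 (B = 2*(-6 - 5) = 2*(-11) = -22)
R(d) = -19*d (R(d) = d*((3 - 1*0) - 22) = d*((3 + 0) - 22) = d*(3 - 22) = d*(-19) = -19*d)
V(19, -576) + R(P) = (2/7)*19*(-216 - 576) - 19*(-513) = (2/7)*19*(-792) + 9747 = -30096/7 + 9747 = 38133/7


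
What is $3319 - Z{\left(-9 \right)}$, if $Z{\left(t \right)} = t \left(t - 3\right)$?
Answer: $3211$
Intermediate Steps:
$Z{\left(t \right)} = t \left(-3 + t\right)$
$3319 - Z{\left(-9 \right)} = 3319 - - 9 \left(-3 - 9\right) = 3319 - \left(-9\right) \left(-12\right) = 3319 - 108 = 3211$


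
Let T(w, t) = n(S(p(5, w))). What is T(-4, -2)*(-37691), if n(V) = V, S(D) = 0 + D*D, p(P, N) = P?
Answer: -942275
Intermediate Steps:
S(D) = D² (S(D) = 0 + D² = D²)
T(w, t) = 25 (T(w, t) = 5² = 25)
T(-4, -2)*(-37691) = 25*(-37691) = -942275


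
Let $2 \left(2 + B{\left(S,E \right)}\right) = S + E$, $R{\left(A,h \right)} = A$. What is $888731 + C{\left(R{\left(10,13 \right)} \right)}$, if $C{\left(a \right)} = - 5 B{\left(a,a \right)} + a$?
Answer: $888701$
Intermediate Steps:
$B{\left(S,E \right)} = -2 + \frac{E}{2} + \frac{S}{2}$ ($B{\left(S,E \right)} = -2 + \frac{S + E}{2} = -2 + \frac{E + S}{2} = -2 + \left(\frac{E}{2} + \frac{S}{2}\right) = -2 + \frac{E}{2} + \frac{S}{2}$)
$C{\left(a \right)} = 10 - 4 a$ ($C{\left(a \right)} = - 5 \left(-2 + \frac{a}{2} + \frac{a}{2}\right) + a = - 5 \left(-2 + a\right) + a = \left(10 - 5 a\right) + a = 10 - 4 a$)
$888731 + C{\left(R{\left(10,13 \right)} \right)} = 888731 + \left(10 - 40\right) = 888731 - 30 = 888701$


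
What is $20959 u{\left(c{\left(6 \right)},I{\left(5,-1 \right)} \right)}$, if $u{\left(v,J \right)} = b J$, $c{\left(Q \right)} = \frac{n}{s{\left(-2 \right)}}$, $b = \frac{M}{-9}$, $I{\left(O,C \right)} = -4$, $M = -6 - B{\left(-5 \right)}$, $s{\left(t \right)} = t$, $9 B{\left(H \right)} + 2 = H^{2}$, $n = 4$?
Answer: $- \frac{6455372}{81} \approx -79696.0$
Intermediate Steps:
$B{\left(H \right)} = - \frac{2}{9} + \frac{H^{2}}{9}$
$M = - \frac{77}{9}$ ($M = -6 - \left(- \frac{2}{9} + \frac{\left(-5\right)^{2}}{9}\right) = -6 - \left(- \frac{2}{9} + \frac{1}{9} \cdot 25\right) = -6 - \left(- \frac{2}{9} + \frac{25}{9}\right) = -6 - \frac{23}{9} = - \frac{77}{9} \approx -8.5556$)
$b = \frac{77}{81}$ ($b = - \frac{77}{9 \left(-9\right)} = \left(- \frac{77}{9}\right) \left(- \frac{1}{9}\right) = \frac{77}{81} \approx 0.95062$)
$c{\left(Q \right)} = -2$ ($c{\left(Q \right)} = \frac{4}{-2} = 4 \left(- \frac{1}{2}\right) = -2$)
$u{\left(v,J \right)} = \frac{77 J}{81}$
$20959 u{\left(c{\left(6 \right)},I{\left(5,-1 \right)} \right)} = 20959 \cdot \frac{77}{81} \left(-4\right) = 20959 \left(- \frac{308}{81}\right) = - \frac{6455372}{81}$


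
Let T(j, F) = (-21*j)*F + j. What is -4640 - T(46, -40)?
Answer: -43326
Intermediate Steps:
T(j, F) = j - 21*F*j (T(j, F) = -21*F*j + j = j - 21*F*j)
-4640 - T(46, -40) = -4640 - 46*(1 - 21*(-40)) = -4640 - 46*(1 + 840) = -4640 - 46*841 = -4640 - 1*38686 = -4640 - 38686 = -43326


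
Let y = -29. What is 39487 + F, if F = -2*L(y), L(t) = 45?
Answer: 39397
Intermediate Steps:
F = -90 (F = -2*45 = -90)
39487 + F = 39487 - 90 = 39397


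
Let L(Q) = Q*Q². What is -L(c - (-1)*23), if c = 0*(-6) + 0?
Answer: -12167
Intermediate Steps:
c = 0 (c = 0 + 0 = 0)
L(Q) = Q³
-L(c - (-1)*23) = -(0 - (-1)*23)³ = -(0 - 1*(-23))³ = -(0 + 23)³ = -1*23³ = -1*12167 = -12167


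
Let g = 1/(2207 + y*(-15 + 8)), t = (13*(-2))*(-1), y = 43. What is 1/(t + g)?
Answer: 1906/49557 ≈ 0.038461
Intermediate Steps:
t = 26 (t = -26*(-1) = 26)
g = 1/1906 (g = 1/(2207 + 43*(-15 + 8)) = 1/(2207 + 43*(-7)) = 1/(2207 - 301) = 1/1906 ≈ 0.00052466)
1/(t + g) = 1/(26 + 1/1906) = 1/(49557/1906) = 1906/49557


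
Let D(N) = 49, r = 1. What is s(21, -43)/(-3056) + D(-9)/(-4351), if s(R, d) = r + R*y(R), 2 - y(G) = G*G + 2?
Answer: 10035129/3324164 ≈ 3.0188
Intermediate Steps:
y(G) = -G² (y(G) = 2 - (G*G + 2) = 2 - (G² + 2) = 2 - (2 + G²) = 2 + (-2 - G²) = -G²)
s(R, d) = 1 - R³ (s(R, d) = 1 + R*(-R²) = 1 - R³)
s(21, -43)/(-3056) + D(-9)/(-4351) = (1 - 1*21³)/(-3056) + 49/(-4351) = (1 - 1*9261)*(-1/3056) + 49*(-1/4351) = (1 - 9261)*(-1/3056) - 49/4351 = -9260*(-1/3056) - 49/4351 = 2315/764 - 49/4351 = 10035129/3324164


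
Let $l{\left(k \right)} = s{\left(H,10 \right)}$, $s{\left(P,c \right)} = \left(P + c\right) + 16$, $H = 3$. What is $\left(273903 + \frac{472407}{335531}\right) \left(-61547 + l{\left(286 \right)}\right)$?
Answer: $- \frac{5653714585408200}{335531} \approx -1.685 \cdot 10^{10}$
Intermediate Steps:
$s{\left(P,c \right)} = 16 + P + c$
$l{\left(k \right)} = 29$ ($l{\left(k \right)} = 16 + 3 + 10 = 29$)
$\left(273903 + \frac{472407}{335531}\right) \left(-61547 + l{\left(286 \right)}\right) = \left(273903 + \frac{472407}{335531}\right) \left(-61547 + 29\right) = \left(273903 + 472407 \cdot \frac{1}{335531}\right) \left(-61518\right) = \left(273903 + \frac{472407}{335531}\right) \left(-61518\right) = \frac{91903419900}{335531} \left(-61518\right) = - \frac{5653714585408200}{335531}$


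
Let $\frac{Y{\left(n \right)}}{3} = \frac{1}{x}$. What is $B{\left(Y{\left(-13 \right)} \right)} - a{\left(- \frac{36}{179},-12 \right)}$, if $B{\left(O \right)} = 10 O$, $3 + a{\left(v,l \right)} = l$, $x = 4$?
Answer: $\frac{45}{2} \approx 22.5$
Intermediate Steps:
$a{\left(v,l \right)} = -3 + l$
$Y{\left(n \right)} = \frac{3}{4}$
$B{\left(Y{\left(-13 \right)} \right)} - a{\left(- \frac{36}{179},-12 \right)} = 10 \cdot \frac{3}{4} - \left(-3 - 12\right) = \frac{15}{2} - -15 = \frac{15}{2} + 15 = \frac{45}{2}$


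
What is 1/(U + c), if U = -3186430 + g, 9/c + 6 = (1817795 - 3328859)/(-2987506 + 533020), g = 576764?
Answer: -244738/638684846589 ≈ -3.8319e-7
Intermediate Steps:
c = -409081/244738 (c = 9/(-6 + (1817795 - 3328859)/(-2987506 + 533020)) = 9/(-6 - 1511064/(-2454486)) = 9/(-6 - 1511064*(-1/2454486)) = 9/(-6 + 251844/409081) = 9/(-2202642/409081) = 9*(-409081/2202642) = -409081/244738 ≈ -1.6715)
U = -2609666 (U = -3186430 + 576764 = -2609666)
1/(U + c) = 1/(-2609666 - 409081/244738) = 1/(-638684846589/244738) = -244738/638684846589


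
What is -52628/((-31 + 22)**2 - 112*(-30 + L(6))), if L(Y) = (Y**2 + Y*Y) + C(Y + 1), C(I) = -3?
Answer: 52628/4287 ≈ 12.276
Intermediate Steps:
L(Y) = -3 + 2*Y**2 (L(Y) = (Y**2 + Y*Y) - 3 = (Y**2 + Y**2) - 3 = 2*Y**2 - 3 = -3 + 2*Y**2)
-52628/((-31 + 22)**2 - 112*(-30 + L(6))) = -52628/((-31 + 22)**2 - 112*(-30 + (-3 + 2*6**2))) = -52628/((-9)**2 - 112*(-30 + (-3 + 2*36))) = -52628/(81 - 112*(-30 + (-3 + 72))) = -52628/(81 - 112*(-30 + 69)) = -52628/(81 - 112*39) = -52628/(81 - 4368) = -52628/(-4287) = -52628*(-1/4287) = 52628/4287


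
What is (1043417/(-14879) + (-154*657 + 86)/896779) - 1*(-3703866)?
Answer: 49420394036646995/13343174741 ≈ 3.7038e+6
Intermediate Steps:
(1043417/(-14879) + (-154*657 + 86)/896779) - 1*(-3703866) = (1043417*(-1/14879) + (-101178 + 86)*(1/896779)) + 3703866 = (-1043417/14879 - 101092*1/896779) + 3703866 = (-1043417/14879 - 101092/896779) + 3703866 = -937218601711/13343174741 + 3703866 = 49420394036646995/13343174741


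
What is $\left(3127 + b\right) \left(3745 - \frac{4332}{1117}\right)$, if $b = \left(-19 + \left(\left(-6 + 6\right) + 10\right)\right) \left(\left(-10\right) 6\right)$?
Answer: $\frac{15323780611}{1117} \approx 1.3719 \cdot 10^{7}$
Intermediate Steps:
$b = 540$ ($b = \left(-19 + \left(0 + 10\right)\right) \left(-60\right) = \left(-19 + 10\right) \left(-60\right) = \left(-9\right) \left(-60\right) = 540$)
$\left(3127 + b\right) \left(3745 - \frac{4332}{1117}\right) = \left(3127 + 540\right) \left(3745 - \frac{4332}{1117}\right) = 3667 \left(3745 - \frac{4332}{1117}\right) = 3667 \cdot \frac{4178833}{1117} = \frac{15323780611}{1117}$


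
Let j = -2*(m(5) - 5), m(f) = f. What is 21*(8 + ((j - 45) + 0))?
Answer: -777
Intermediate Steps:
j = 0 (j = -2*(5 - 5) = -2*0 = 0)
21*(8 + ((j - 45) + 0)) = 21*(8 + ((0 - 45) + 0)) = 21*(8 + (-45 + 0)) = 21*(8 - 45) = 21*(-37) = -777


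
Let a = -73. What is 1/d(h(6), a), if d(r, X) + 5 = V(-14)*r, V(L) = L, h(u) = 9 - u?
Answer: -1/47 ≈ -0.021277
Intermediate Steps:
d(r, X) = -5 - 14*r
1/d(h(6), a) = 1/(-5 - 14*(9 - 1*6)) = 1/(-5 - 14*(9 - 6)) = 1/(-5 - 14*3) = 1/(-5 - 42) = 1/(-47) = -1/47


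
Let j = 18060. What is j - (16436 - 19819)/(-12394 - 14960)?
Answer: 494009857/27354 ≈ 18060.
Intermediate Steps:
j - (16436 - 19819)/(-12394 - 14960) = 18060 - (16436 - 19819)/(-12394 - 14960) = 18060 - (-3383)/(-27354) = 18060 - (-3383)*(-1)/27354 = 18060 - 1*3383/27354 = 18060 - 3383/27354 = 494009857/27354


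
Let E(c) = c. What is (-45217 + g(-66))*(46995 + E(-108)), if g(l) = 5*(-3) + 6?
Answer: -2120511462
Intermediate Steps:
g(l) = -9 (g(l) = -15 + 6 = -9)
(-45217 + g(-66))*(46995 + E(-108)) = (-45217 - 9)*(46995 - 108) = -45226*46887 = -2120511462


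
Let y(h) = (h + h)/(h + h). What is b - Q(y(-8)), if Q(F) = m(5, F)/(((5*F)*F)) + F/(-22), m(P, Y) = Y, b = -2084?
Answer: -229257/110 ≈ -2084.2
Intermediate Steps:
y(h) = 1 (y(h) = (2*h)/((2*h)) = (2*h)*(1/(2*h)) = 1)
Q(F) = -F/22 + 1/(5*F) (Q(F) = F/(((5*F)*F)) + F/(-22) = F/((5*F²)) + F*(-1/22) = F*(1/(5*F²)) - F/22 = 1/(5*F) - F/22 = -F/22 + 1/(5*F))
b - Q(y(-8)) = -2084 - (-1/22*1 + (⅕)/1) = -2084 - (-1/22 + (⅕)*1) = -2084 - (-1/22 + ⅕) = -2084 - 1*17/110 = -2084 - 17/110 = -229257/110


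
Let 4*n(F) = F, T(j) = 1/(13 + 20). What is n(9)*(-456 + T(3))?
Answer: -45141/44 ≈ -1025.9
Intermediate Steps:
T(j) = 1/33
n(F) = F/4
n(9)*(-456 + T(3)) = ((1/4)*9)*(-456 + 1/33) = (9/4)*(-15047/33) = -45141/44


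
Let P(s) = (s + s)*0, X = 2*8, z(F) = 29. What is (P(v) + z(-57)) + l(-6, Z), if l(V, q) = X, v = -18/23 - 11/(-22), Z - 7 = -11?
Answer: 45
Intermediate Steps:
Z = -4 (Z = 7 - 11 = -4)
v = -13/46 (v = -18*1/23 - 11*(-1/22) = -18/23 + ½ = -13/46 ≈ -0.28261)
X = 16
P(s) = 0 (P(s) = (2*s)*0 = 0)
l(V, q) = 16
(P(v) + z(-57)) + l(-6, Z) = (0 + 29) + 16 = 29 + 16 = 45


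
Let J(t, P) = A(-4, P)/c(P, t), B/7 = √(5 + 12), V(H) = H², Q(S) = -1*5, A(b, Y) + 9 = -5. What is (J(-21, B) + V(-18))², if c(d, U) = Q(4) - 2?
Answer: 106276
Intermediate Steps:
A(b, Y) = -14 (A(b, Y) = -9 - 5 = -14)
Q(S) = -5
c(d, U) = -7 (c(d, U) = -5 - 2 = -7)
B = 7*√17 (B = 7*√(5 + 12) = 7*√17 ≈ 28.862)
J(t, P) = 2 (J(t, P) = -14/(-7) = -14*(-⅐) = 2)
(J(-21, B) + V(-18))² = (2 + (-18)²)² = (2 + 324)² = 326² = 106276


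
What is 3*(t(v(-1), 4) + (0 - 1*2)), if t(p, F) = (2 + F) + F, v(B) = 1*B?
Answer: 24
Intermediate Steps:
v(B) = B
t(p, F) = 2 + 2*F
3*(t(v(-1), 4) + (0 - 1*2)) = 3*((2 + 2*4) + (0 - 1*2)) = 3*((2 + 8) + (0 - 2)) = 3*(10 - 2) = 3*8 = 24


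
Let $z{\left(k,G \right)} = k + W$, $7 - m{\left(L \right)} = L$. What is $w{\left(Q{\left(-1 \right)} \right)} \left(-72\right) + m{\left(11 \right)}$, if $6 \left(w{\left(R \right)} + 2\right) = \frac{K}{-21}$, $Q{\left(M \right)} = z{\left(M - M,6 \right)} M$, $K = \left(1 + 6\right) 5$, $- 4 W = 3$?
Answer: $160$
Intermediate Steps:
$W = - \frac{3}{4}$ ($W = \left(- \frac{1}{4}\right) 3 = - \frac{3}{4} \approx -0.75$)
$m{\left(L \right)} = 7 - L$
$z{\left(k,G \right)} = - \frac{3}{4} + k$ ($z{\left(k,G \right)} = k - \frac{3}{4} = - \frac{3}{4} + k$)
$K = 35$ ($K = 7 \cdot 5 = 35$)
$Q{\left(M \right)} = - \frac{3 M}{4}$ ($Q{\left(M \right)} = \left(- \frac{3}{4} + \left(M - M\right)\right) M = \left(- \frac{3}{4} + 0\right) M = - \frac{3 M}{4}$)
$w{\left(R \right)} = - \frac{41}{18}$ ($w{\left(R \right)} = -2 + \frac{35 \frac{1}{-21}}{6} = -2 + \frac{35 \left(- \frac{1}{21}\right)}{6} = -2 + \frac{1}{6} \left(- \frac{5}{3}\right) = -2 - \frac{5}{18} = - \frac{41}{18}$)
$w{\left(Q{\left(-1 \right)} \right)} \left(-72\right) + m{\left(11 \right)} = \left(- \frac{41}{18}\right) \left(-72\right) + \left(7 - 11\right) = 164 + \left(7 - 11\right) = 164 - 4 = 160$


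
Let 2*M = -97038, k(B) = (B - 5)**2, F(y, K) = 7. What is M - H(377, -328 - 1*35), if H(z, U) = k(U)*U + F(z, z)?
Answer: 49110386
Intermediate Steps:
k(B) = (-5 + B)**2
M = -48519 (M = (1/2)*(-97038) = -48519)
H(z, U) = 7 + U*(-5 + U)**2 (H(z, U) = (-5 + U)**2*U + 7 = U*(-5 + U)**2 + 7 = 7 + U*(-5 + U)**2)
M - H(377, -328 - 1*35) = -48519 - (7 + (-328 - 1*35)*(-5 + (-328 - 1*35))**2) = -48519 - (7 + (-328 - 35)*(-5 + (-328 - 35))**2) = -48519 - (7 - 363*(-5 - 363)**2) = -48519 - (7 - 363*(-368)**2) = -48519 - (7 - 363*135424) = -48519 - (7 - 49158912) = -48519 - 1*(-49158905) = -48519 + 49158905 = 49110386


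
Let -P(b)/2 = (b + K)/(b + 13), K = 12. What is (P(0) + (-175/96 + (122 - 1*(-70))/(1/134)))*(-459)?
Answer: -4911906645/416 ≈ -1.1807e+7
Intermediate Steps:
P(b) = -2*(12 + b)/(13 + b) (P(b) = -2*(b + 12)/(b + 13) = -2*(12 + b)/(13 + b))
(P(0) + (-175/96 + (122 - 1*(-70))/(1/134)))*(-459) = (2*(-12 - 1*0)/(13 + 0) + (-175/96 + (122 - 1*(-70))/(1/134)))*(-459) = (2*(-12 + 0)/13 + (-175*1/96 + (122 + 70)/(1/134)))*(-459) = (2*(1/13)*(-12) + (-175/96 + 192*134))*(-459) = (-24/13 + (-175/96 + 25728))*(-459) = (-24/13 + 2469713/96)*(-459) = (32103965/1248)*(-459) = -4911906645/416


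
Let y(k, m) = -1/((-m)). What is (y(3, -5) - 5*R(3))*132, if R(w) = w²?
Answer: -29832/5 ≈ -5966.4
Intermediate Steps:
y(k, m) = 1/m (y(k, m) = -(-1)/m = 1/m)
(y(3, -5) - 5*R(3))*132 = (1/(-5) - 5*3²)*132 = (-⅕ - 5*9)*132 = (-⅕ - 45)*132 = -226/5*132 = -29832/5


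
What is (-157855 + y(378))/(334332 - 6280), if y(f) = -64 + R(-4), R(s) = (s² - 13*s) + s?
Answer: -157855/328052 ≈ -0.48119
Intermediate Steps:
R(s) = s² - 12*s
y(f) = 0 (y(f) = -64 - 4*(-12 - 4) = -64 - 4*(-16) = -64 + 64 = 0)
(-157855 + y(378))/(334332 - 6280) = (-157855 + 0)/(334332 - 6280) = -157855/328052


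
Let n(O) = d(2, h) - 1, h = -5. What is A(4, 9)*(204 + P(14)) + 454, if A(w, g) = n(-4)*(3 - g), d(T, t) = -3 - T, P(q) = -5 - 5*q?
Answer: 5098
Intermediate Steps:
n(O) = -6 (n(O) = (-3 - 1*2) - 1 = (-3 - 2) - 1 = -5 - 1 = -6)
A(w, g) = -18 + 6*g (A(w, g) = -6*(3 - g) = -18 + 6*g)
A(4, 9)*(204 + P(14)) + 454 = (-18 + 6*9)*(204 + (-5 - 5*14)) + 454 = (-18 + 54)*(204 + (-5 - 70)) + 454 = 36*(204 - 75) + 454 = 36*129 + 454 = 4644 + 454 = 5098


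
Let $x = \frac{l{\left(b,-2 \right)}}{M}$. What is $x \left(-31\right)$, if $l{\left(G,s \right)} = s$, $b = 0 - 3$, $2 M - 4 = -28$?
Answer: $- \frac{31}{6} \approx -5.1667$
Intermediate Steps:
$M = -12$ ($M = 2 + \frac{1}{2} \left(-28\right) = 2 - 14 = -12$)
$b = -3$ ($b = 0 - 3 = -3$)
$x = \frac{1}{6}$ ($x = - \frac{2}{-12} = \left(-2\right) \left(- \frac{1}{12}\right) = \frac{1}{6} \approx 0.16667$)
$x \left(-31\right) = \frac{1}{6} \left(-31\right) = - \frac{31}{6}$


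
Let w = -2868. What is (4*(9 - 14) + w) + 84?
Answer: -2804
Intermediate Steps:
(4*(9 - 14) + w) + 84 = (4*(9 - 14) - 2868) + 84 = (4*(-5) - 2868) + 84 = (-20 - 2868) + 84 = -2888 + 84 = -2804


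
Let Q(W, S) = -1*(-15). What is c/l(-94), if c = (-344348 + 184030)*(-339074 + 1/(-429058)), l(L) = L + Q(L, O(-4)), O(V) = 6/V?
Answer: -11661724686994587/16947791 ≈ -6.8810e+8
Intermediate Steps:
Q(W, S) = 15
l(L) = 15 + L (l(L) = L + 15 = 15 + L)
c = 11661724686994587/214529 (c = -160318*(-339074 - 1/429058) = -160318*(-145482412293/429058) = 11661724686994587/214529 ≈ 5.4360e+10)
c/l(-94) = 11661724686994587/(214529*(15 - 94)) = (11661724686994587/214529)/(-79) = (11661724686994587/214529)*(-1/79) = -11661724686994587/16947791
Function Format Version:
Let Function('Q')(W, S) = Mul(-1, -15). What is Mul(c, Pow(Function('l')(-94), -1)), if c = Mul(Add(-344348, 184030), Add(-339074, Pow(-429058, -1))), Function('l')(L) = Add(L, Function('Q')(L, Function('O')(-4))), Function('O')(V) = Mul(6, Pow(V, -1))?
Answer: Rational(-11661724686994587, 16947791) ≈ -6.8810e+8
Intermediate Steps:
Function('Q')(W, S) = 15
Function('l')(L) = Add(15, L) (Function('l')(L) = Add(L, 15) = Add(15, L))
c = Rational(11661724686994587, 214529) (c = Mul(-160318, Add(-339074, Rational(-1, 429058))) = Mul(-160318, Rational(-145482412293, 429058)) = Rational(11661724686994587, 214529) ≈ 5.4360e+10)
Mul(c, Pow(Function('l')(-94), -1)) = Mul(Rational(11661724686994587, 214529), Pow(Add(15, -94), -1)) = Mul(Rational(11661724686994587, 214529), Pow(-79, -1)) = Mul(Rational(11661724686994587, 214529), Rational(-1, 79)) = Rational(-11661724686994587, 16947791)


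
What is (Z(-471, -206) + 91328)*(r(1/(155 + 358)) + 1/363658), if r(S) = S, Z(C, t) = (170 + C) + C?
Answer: 16488934538/93278277 ≈ 176.77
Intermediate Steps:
Z(C, t) = 170 + 2*C
(Z(-471, -206) + 91328)*(r(1/(155 + 358)) + 1/363658) = ((170 + 2*(-471)) + 91328)*(1/(155 + 358) + 1/363658) = ((170 - 942) + 91328)*(1/513 + 1/363658) = (-772 + 91328)*(1/513 + 1/363658) = 90556*(364171/186556554) = 16488934538/93278277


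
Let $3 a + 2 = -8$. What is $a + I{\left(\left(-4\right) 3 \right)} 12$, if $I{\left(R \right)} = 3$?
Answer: $\frac{98}{3} \approx 32.667$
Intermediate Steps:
$a = - \frac{10}{3}$ ($a = - \frac{2}{3} + \frac{1}{3} \left(-8\right) = - \frac{2}{3} - \frac{8}{3} = - \frac{10}{3} \approx -3.3333$)
$a + I{\left(\left(-4\right) 3 \right)} 12 = - \frac{10}{3} + 3 \cdot 12 = - \frac{10}{3} + 36 = \frac{98}{3}$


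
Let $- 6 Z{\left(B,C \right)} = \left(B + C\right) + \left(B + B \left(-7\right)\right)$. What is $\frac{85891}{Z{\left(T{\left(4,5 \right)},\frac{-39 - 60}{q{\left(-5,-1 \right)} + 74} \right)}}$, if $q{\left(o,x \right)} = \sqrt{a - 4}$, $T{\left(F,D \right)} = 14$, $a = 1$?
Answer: $\frac{201426076176}{27882541} + \frac{51019254 i \sqrt{3}}{27882541} \approx 7224.1 + 3.1693 i$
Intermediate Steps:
$q{\left(o,x \right)} = i \sqrt{3}$ ($q{\left(o,x \right)} = \sqrt{1 - 4} = \sqrt{-3} = i \sqrt{3}$)
$Z{\left(B,C \right)} = - \frac{C}{6} + \frac{5 B}{6}$ ($Z{\left(B,C \right)} = - \frac{\left(B + C\right) + \left(B + B \left(-7\right)\right)}{6} = - \frac{\left(B + C\right) + \left(B - 7 B\right)}{6} = - \frac{\left(B + C\right) - 6 B}{6} = - \frac{C - 5 B}{6} = - \frac{C}{6} + \frac{5 B}{6}$)
$\frac{85891}{Z{\left(T{\left(4,5 \right)},\frac{-39 - 60}{q{\left(-5,-1 \right)} + 74} \right)}} = \frac{85891}{- \frac{\left(-39 - 60\right) \frac{1}{i \sqrt{3} + 74}}{6} + \frac{5}{6} \cdot 14} = \frac{85891}{- \frac{\left(-99\right) \frac{1}{74 + i \sqrt{3}}}{6} + \frac{35}{3}} = \frac{85891}{\frac{33}{2 \left(74 + i \sqrt{3}\right)} + \frac{35}{3}} = \frac{85891}{\frac{35}{3} + \frac{33}{2 \left(74 + i \sqrt{3}\right)}}$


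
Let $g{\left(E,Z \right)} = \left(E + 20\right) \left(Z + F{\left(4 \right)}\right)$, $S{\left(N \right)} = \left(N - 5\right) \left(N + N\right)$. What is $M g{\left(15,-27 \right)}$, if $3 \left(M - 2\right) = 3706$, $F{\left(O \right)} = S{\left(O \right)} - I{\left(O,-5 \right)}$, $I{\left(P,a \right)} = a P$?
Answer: $-649600$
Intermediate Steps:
$I{\left(P,a \right)} = P a$
$S{\left(N \right)} = 2 N \left(-5 + N\right)$ ($S{\left(N \right)} = \left(-5 + N\right) 2 N = 2 N \left(-5 + N\right)$)
$F{\left(O \right)} = 5 O + 2 O \left(-5 + O\right)$ ($F{\left(O \right)} = 2 O \left(-5 + O\right) - O \left(-5\right) = 2 O \left(-5 + O\right) - - 5 O = 2 O \left(-5 + O\right) + 5 O = 5 O + 2 O \left(-5 + O\right)$)
$M = \frac{3712}{3}$ ($M = 2 + \frac{1}{3} \cdot 3706 = 2 + \frac{3706}{3} = \frac{3712}{3} \approx 1237.3$)
$g{\left(E,Z \right)} = \left(12 + Z\right) \left(20 + E\right)$ ($g{\left(E,Z \right)} = \left(E + 20\right) \left(Z + 4 \left(-5 + 2 \cdot 4\right)\right) = \left(20 + E\right) \left(Z + 4 \left(-5 + 8\right)\right) = \left(20 + E\right) \left(Z + 4 \cdot 3\right) = \left(20 + E\right) \left(Z + 12\right) = \left(20 + E\right) \left(12 + Z\right) = \left(12 + Z\right) \left(20 + E\right)$)
$M g{\left(15,-27 \right)} = \frac{3712 \left(240 + 12 \cdot 15 + 20 \left(-27\right) + 15 \left(-27\right)\right)}{3} = \frac{3712 \left(240 + 180 - 540 - 405\right)}{3} = \frac{3712}{3} \left(-525\right) = -649600$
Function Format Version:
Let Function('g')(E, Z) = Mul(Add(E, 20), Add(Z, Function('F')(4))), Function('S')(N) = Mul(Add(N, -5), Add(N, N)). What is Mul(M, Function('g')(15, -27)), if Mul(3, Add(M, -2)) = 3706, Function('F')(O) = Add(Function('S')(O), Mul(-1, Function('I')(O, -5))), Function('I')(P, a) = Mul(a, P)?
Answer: -649600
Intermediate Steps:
Function('I')(P, a) = Mul(P, a)
Function('S')(N) = Mul(2, N, Add(-5, N)) (Function('S')(N) = Mul(Add(-5, N), Mul(2, N)) = Mul(2, N, Add(-5, N)))
Function('F')(O) = Add(Mul(5, O), Mul(2, O, Add(-5, O))) (Function('F')(O) = Add(Mul(2, O, Add(-5, O)), Mul(-1, Mul(O, -5))) = Add(Mul(2, O, Add(-5, O)), Mul(-1, Mul(-5, O))) = Add(Mul(2, O, Add(-5, O)), Mul(5, O)) = Add(Mul(5, O), Mul(2, O, Add(-5, O))))
M = Rational(3712, 3) (M = Add(2, Mul(Rational(1, 3), 3706)) = Add(2, Rational(3706, 3)) = Rational(3712, 3) ≈ 1237.3)
Function('g')(E, Z) = Mul(Add(12, Z), Add(20, E)) (Function('g')(E, Z) = Mul(Add(E, 20), Add(Z, Mul(4, Add(-5, Mul(2, 4))))) = Mul(Add(20, E), Add(Z, Mul(4, Add(-5, 8)))) = Mul(Add(20, E), Add(Z, Mul(4, 3))) = Mul(Add(20, E), Add(Z, 12)) = Mul(Add(20, E), Add(12, Z)) = Mul(Add(12, Z), Add(20, E)))
Mul(M, Function('g')(15, -27)) = Mul(Rational(3712, 3), Add(240, Mul(12, 15), Mul(20, -27), Mul(15, -27))) = Mul(Rational(3712, 3), Add(240, 180, -540, -405)) = Mul(Rational(3712, 3), -525) = -649600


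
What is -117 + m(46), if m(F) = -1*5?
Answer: -122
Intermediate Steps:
m(F) = -5
-117 + m(46) = -117 - 5 = -122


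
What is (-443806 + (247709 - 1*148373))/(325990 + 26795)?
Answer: -68894/70557 ≈ -0.97643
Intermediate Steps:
(-443806 + (247709 - 1*148373))/(325990 + 26795) = (-443806 + (247709 - 148373))/352785 = (-443806 + 99336)*(1/352785) = -344470*1/352785 = -68894/70557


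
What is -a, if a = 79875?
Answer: -79875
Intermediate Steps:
-a = -1*79875 = -79875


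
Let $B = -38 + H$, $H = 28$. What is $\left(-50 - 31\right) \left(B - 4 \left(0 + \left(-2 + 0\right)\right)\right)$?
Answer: $162$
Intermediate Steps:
$B = -10$ ($B = -38 + 28 = -10$)
$\left(-50 - 31\right) \left(B - 4 \left(0 + \left(-2 + 0\right)\right)\right) = \left(-50 - 31\right) \left(-10 - 4 \left(0 + \left(-2 + 0\right)\right)\right) = \left(-50 - 31\right) \left(-10 - 4 \left(0 - 2\right)\right) = - 81 \left(-10 - -8\right) = - 81 \left(-10 + 8\right) = \left(-81\right) \left(-2\right) = 162$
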